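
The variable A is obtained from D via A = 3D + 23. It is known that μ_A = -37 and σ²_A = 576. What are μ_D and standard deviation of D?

From A = 3D + 23: μ_A = a·μ_D + b, so μ_D = (μ_A − b)/a = (-37 − 23)/3 = -20.
standard deviation of A = √576 = 24.
standard deviation of A = |a|·standard deviation of D, so standard deviation of D = 24/|3| = 8.

μ_D = -20, standard deviation of D = 8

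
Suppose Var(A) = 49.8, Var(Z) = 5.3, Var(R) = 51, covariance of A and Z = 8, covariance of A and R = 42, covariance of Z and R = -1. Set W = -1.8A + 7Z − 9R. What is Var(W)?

Var(W) = a²·Var(A) + b²·Var(Z) + c²·Var(R) + 2ab·covariance of A and Z + 2ac·covariance of A and R + 2bc·covariance of Z and R, with a = -1.8, b = 7, c = -9.
= 161.352 + 259.7 + 4131 + (-201.6) + 1360.8 + 126
= 5837.252.

Var(W) = 5837.252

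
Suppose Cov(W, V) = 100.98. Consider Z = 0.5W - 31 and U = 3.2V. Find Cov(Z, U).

Cov(Z, U) = 161.568

Cov(Z, U) = a·c·Cov(W, V) = 0.5·3.2·100.98 = 161.568. Additive constants drop out.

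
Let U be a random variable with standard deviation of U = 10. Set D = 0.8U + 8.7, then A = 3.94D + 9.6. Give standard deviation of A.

standard deviation of D = |0.8|·10 = 8.
standard deviation of A = |3.94|·8 = 31.52.

standard deviation of A = 31.52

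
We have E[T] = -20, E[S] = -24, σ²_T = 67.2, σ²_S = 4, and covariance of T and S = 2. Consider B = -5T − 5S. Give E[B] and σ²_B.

E[B] = 220, σ²_B = 1880

E[B] = (-5)·E[T] + (-5)·E[S] = (-5)·(-20) + (-5)·(-24) = 220.
σ²_B = a²·σ²_T + b²·σ²_S + 2ab·covariance of T and S with a = -5, b = -5.
= (-5)²·67.2 + (-5)²·4 + 2·(-5)·(-5)·2
= 1680 + 100 + 100 = 1880.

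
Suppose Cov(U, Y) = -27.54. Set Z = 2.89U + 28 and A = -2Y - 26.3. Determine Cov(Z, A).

Cov(Z, A) = a·c·Cov(U, Y) = 2.89·(-2)·(-27.54) = 159.1812. Additive constants drop out.

Cov(Z, A) = 159.1812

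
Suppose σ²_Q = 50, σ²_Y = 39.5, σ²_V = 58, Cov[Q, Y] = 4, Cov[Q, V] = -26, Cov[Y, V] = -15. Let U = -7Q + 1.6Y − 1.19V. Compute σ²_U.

σ²_U = 2167.6138

σ²_U = a²·σ²_Q + b²·σ²_Y + c²·σ²_V + 2ab·Cov[Q, Y] + 2ac·Cov[Q, V] + 2bc·Cov[Y, V], with a = -7, b = 1.6, c = -1.19.
= 2450 + 101.12 + 82.1338 + (-89.6) + (-433.16) + 57.12
= 2167.6138.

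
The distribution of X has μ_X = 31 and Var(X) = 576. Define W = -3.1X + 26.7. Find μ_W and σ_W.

μ_W = -69.4, σ_W = 74.4

W = -3.1X + 26.7 is linear with a = -3.1, b = 26.7.
μ_W = a·μ_X + b = (-3.1)·31 + 26.7 = -69.4.
σ_X = √576 = 24.
σ_W = |a|·σ_X = |-3.1|·24 = 74.4.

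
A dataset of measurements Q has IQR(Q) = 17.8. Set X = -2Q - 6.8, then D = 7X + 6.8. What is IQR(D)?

IQR(X) = |-2|·17.8 = 35.6.
IQR(D) = |7|·35.6 = 249.2.

IQR(D) = 249.2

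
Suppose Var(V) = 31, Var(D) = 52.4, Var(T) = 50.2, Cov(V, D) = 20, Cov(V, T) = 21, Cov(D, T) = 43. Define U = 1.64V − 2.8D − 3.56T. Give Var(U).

Var(U) = a²·Var(V) + b²·Var(D) + c²·Var(T) + 2ab·Cov(V, D) + 2ac·Cov(V, T) + 2bc·Cov(D, T), with a = 1.64, b = -2.8, c = -3.56.
= 83.3776 + 410.816 + 636.21472 + (-183.68) + (-245.2128) + 857.248
= 1558.76352.

Var(U) = 1558.76352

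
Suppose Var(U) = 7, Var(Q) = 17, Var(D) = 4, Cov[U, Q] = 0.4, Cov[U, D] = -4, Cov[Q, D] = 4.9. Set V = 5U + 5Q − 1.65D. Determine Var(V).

Var(V) = a²·Var(U) + b²·Var(Q) + c²·Var(D) + 2ab·Cov[U, Q] + 2ac·Cov[U, D] + 2bc·Cov[Q, D], with a = 5, b = 5, c = -1.65.
= 175 + 425 + 10.89 + 20 + 66 + (-80.85)
= 616.04.

Var(V) = 616.04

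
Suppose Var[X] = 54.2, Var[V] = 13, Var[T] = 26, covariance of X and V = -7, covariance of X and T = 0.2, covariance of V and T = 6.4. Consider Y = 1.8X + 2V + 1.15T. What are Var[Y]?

Var[Y] = a²·Var[X] + b²·Var[V] + c²·Var[T] + 2ab·covariance of X and V + 2ac·covariance of X and T + 2bc·covariance of V and T, with a = 1.8, b = 2, c = 1.15.
= 175.608 + 52 + 34.385 + (-50.4) + 0.828 + 29.44
= 241.861.

Var[Y] = 241.861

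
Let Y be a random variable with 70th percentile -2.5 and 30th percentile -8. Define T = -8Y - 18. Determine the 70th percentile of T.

70th percentile of T = 46

Since a = -8 < 0 the transformation is decreasing, reversing order: the 70th percentile of T corresponds to the 30th percentile of Y.
So P_{70}(T) = a·P_{30}(Y) + b = (-8)·(-8) + (-18) = 46.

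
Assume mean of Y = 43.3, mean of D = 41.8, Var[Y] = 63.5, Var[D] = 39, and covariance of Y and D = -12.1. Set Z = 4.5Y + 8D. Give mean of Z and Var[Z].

mean of Z = 4.5·mean of Y + 8·mean of D = 4.5·43.3 + 8·41.8 = 529.25.
Var[Z] = a²·Var[Y] + b²·Var[D] + 2ab·covariance of Y and D with a = 4.5, b = 8.
= 4.5²·63.5 + 8²·39 + 2·4.5·8·(-12.1)
= 1285.875 + 2496 + (-871.2) = 2910.675.

mean of Z = 529.25, Var[Z] = 2910.675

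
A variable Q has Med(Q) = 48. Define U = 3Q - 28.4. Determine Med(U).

A linear map preserves order up to sign, so Med(U) = a·Med(Q) + b = 3·48 + (-28.4) = 115.6.

Med(U) = 115.6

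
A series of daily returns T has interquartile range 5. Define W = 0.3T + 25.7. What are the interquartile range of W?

Under W = aT + b, IQR(W) = |a|·IQR(T) = |0.3|·5 = 1.5 (shifts cancel; spread scales by |a|).

IQR(W) = 1.5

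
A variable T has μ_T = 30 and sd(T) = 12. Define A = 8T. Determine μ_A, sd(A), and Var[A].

A = 8T is linear with a = 8, b = 0.
μ_A = a·μ_T + b = 8·30 = 240.
sd(A) = |a|·sd(T) = |8|·12 = 96.
Var[T] = 12² = 144.
Var[A] = a²·Var[T] = 8²·144 = 9216.

μ_A = 240, sd(A) = 96, Var[A] = 9216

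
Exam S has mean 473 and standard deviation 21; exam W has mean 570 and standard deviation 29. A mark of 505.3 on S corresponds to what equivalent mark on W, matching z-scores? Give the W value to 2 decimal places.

z = (505.3 − 473)/21 ≈ 1.5381.
W = 570 + z·29 = 570 + (505.3 − 473)·29/21 ≈ 614.60.

W = 614.60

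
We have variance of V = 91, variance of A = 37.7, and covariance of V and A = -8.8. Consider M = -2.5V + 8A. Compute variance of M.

variance of M = a²·variance of V + b²·variance of A + 2ab·covariance of V and A with a = -2.5, b = 8.
= (-2.5)²·91 + 8²·37.7 + 2·(-2.5)·8·(-8.8)
= 568.75 + 2412.8 + 352 = 3333.55.

variance of M = 3333.55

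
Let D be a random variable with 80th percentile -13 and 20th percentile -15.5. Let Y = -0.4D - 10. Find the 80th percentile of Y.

80th percentile of Y = -3.8

Since a = -0.4 < 0 the transformation is decreasing, reversing order: the 80th percentile of Y corresponds to the 20th percentile of D.
So P_{80}(Y) = a·P_{20}(D) + b = (-0.4)·(-15.5) + (-10) = -3.8.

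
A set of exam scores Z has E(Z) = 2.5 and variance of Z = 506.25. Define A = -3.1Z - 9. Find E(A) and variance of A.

A = -3.1Z - 9 is linear with a = -3.1, b = -9.
E(A) = a·E(Z) + b = (-3.1)·2.5 + (-9) = -16.75.
variance of A = a²·variance of Z = (-3.1)²·506.25 = 4865.0625 (the additive constant -9 does not affect variance).

E(A) = -16.75, variance of A = 4865.0625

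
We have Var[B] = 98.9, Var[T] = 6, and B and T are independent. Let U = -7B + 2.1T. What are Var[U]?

Var[U] = a²·Var[B] + b²·Var[T] + 2ab·Cov(B, T) with a = -7, b = 2.1.
Independence gives Cov(B, T) = 0.
= (-7)²·98.9 + 2.1²·6 + 2·(-7)·2.1·0
= 4846.1 + 26.46 + 0 = 4872.56.

Var[U] = 4872.56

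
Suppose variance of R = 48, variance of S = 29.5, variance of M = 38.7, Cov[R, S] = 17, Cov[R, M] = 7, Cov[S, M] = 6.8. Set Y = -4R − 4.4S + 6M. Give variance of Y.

variance of Y = a²·variance of R + b²·variance of S + c²·variance of M + 2ab·Cov[R, S] + 2ac·Cov[R, M] + 2bc·Cov[S, M], with a = -4, b = -4.4, c = 6.
= 768 + 571.12 + 1393.2 + 598.4 + (-336) + (-359.04)
= 2635.68.

variance of Y = 2635.68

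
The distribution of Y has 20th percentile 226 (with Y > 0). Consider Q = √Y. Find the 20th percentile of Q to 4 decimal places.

√Y is increasing, so P_{20}(Q) = g(P_{20}(Y)) ≈ 15.0333.

20th percentile of Q = 15.0333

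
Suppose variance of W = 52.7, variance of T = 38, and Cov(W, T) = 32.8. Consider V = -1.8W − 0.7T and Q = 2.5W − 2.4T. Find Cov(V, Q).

By bilinearity, Cov(V, Q) = ac·variance of W + bd·variance of T + (ad+bc)·Cov(W, T), with a=-1.8, b=-0.7, c=2.5, d=-2.4.
ac·variance of W = (-1.8)·2.5·52.7 = -237.15
bd·variance of T = (-0.7)·(-2.4)·38 = 63.84
(ad+bc)·Cov(W, T) = (2.57)·32.8 = 84.296
Cov(V, Q) = -237.15 + 63.84 + 84.296 = -89.014.

Cov(V, Q) = -89.014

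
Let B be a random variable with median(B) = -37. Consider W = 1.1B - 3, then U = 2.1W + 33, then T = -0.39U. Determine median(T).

median(W) = 1.1·(-37) + (-3) = -43.7.
median(U) = 2.1·(-43.7) + 33 = -58.77.
median(T) = (-0.39)·(-58.77) = 22.9203.

median(T) = 22.9203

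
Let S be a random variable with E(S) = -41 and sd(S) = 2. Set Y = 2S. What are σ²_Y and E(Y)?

σ²_Y = 16, E(Y) = -82

Y = 2S is linear with a = 2, b = 0.
σ²_S = 2² = 4.
σ²_Y = a²·σ²_S = 2²·4 = 16.
E(Y) = a·E(S) + b = 2·(-41) = -82.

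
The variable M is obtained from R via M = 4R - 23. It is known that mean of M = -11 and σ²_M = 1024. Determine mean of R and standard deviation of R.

mean of R = 3, standard deviation of R = 8

From M = 4R - 23: mean of M = a·mean of R + b, so mean of R = (mean of M − b)/a = (-11 − (-23))/4 = 3.
standard deviation of M = √1024 = 32.
standard deviation of M = |a|·standard deviation of R, so standard deviation of R = 32/|4| = 8.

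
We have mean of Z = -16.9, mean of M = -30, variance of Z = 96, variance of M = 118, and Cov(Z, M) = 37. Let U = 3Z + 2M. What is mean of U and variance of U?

mean of U = 3·mean of Z + 2·mean of M = 3·(-16.9) + 2·(-30) = -110.7.
variance of U = a²·variance of Z + b²·variance of M + 2ab·Cov(Z, M) with a = 3, b = 2.
= 3²·96 + 2²·118 + 2·3·2·37
= 864 + 472 + 444 = 1780.

mean of U = -110.7, variance of U = 1780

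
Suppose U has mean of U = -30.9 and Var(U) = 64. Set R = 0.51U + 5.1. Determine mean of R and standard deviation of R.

mean of R = -10.659, standard deviation of R = 4.08

R = 0.51U + 5.1 is linear with a = 0.51, b = 5.1.
mean of R = a·mean of U + b = 0.51·(-30.9) + 5.1 = -10.659.
standard deviation of U = √64 = 8.
standard deviation of R = |a|·standard deviation of U = |0.51|·8 = 4.08.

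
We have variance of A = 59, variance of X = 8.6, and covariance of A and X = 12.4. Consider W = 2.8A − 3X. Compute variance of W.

variance of W = a²·variance of A + b²·variance of X + 2ab·covariance of A and X with a = 2.8, b = -3.
= 2.8²·59 + (-3)²·8.6 + 2·2.8·(-3)·12.4
= 462.56 + 77.4 + (-208.32) = 331.64.

variance of W = 331.64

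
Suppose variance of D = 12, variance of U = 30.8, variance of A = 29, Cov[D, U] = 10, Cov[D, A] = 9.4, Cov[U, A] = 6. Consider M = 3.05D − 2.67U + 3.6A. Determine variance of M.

variance of M = 635.25012

variance of M = a²·variance of D + b²·variance of U + c²·variance of A + 2ab·Cov[D, U] + 2ac·Cov[D, A] + 2bc·Cov[U, A], with a = 3.05, b = -2.67, c = 3.6.
= 111.63 + 219.57012 + 375.84 + (-162.87) + 206.424 + (-115.344)
= 635.25012.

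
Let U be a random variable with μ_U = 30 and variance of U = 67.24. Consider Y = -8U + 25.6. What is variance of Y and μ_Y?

Y = -8U + 25.6 is linear with a = -8, b = 25.6.
variance of Y = a²·variance of U = (-8)²·67.24 = 4303.36 (the additive constant 25.6 does not affect variance).
μ_Y = a·μ_U + b = (-8)·30 + 25.6 = -214.4.

variance of Y = 4303.36, μ_Y = -214.4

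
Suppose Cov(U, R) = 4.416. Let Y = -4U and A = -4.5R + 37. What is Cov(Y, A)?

Cov(Y, A) = a·c·Cov(U, R) = (-4)·(-4.5)·4.416 = 79.488. Additive constants drop out.

Cov(Y, A) = 79.488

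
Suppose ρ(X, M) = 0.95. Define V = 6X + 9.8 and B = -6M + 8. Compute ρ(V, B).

Linear rescalings preserve |correlation|; the slopes 6 and -6 have opposite signs, so the correlation flips sign: ρ(V, B) = −ρ(X, M) = -0.95.

ρ(V, B) = -0.95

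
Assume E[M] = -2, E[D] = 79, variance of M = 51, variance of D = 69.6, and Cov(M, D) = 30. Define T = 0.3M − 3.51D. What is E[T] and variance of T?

E[T] = 0.3·E[M] + (-3.51)·E[D] = 0.3·(-2) + (-3.51)·79 = -277.89.
variance of T = a²·variance of M + b²·variance of D + 2ab·Cov(M, D) with a = 0.3, b = -3.51.
= 0.3²·51 + (-3.51)²·69.6 + 2·0.3·(-3.51)·30
= 4.59 + 857.47896 + (-63.18) = 798.88896.

E[T] = -277.89, variance of T = 798.88896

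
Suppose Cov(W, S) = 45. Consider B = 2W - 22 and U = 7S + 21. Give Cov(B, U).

Cov(B, U) = 630

Cov(B, U) = a·c·Cov(W, S) = 2·7·45 = 630. Additive constants drop out.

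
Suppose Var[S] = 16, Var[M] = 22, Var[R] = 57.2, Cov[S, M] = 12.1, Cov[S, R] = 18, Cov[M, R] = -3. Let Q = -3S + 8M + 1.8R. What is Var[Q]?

Var[Q] = 875.728

Var[Q] = a²·Var[S] + b²·Var[M] + c²·Var[R] + 2ab·Cov[S, M] + 2ac·Cov[S, R] + 2bc·Cov[M, R], with a = -3, b = 8, c = 1.8.
= 144 + 1408 + 185.328 + (-580.8) + (-194.4) + (-86.4)
= 875.728.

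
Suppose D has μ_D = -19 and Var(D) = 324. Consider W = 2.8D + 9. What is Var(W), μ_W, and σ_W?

W = 2.8D + 9 is linear with a = 2.8, b = 9.
Var(W) = a²·Var(D) = 2.8²·324 = 2540.16 (the additive constant 9 does not affect variance).
μ_W = a·μ_D + b = 2.8·(-19) + 9 = -44.2.
σ_D = √324 = 18.
σ_W = |a|·σ_D = |2.8|·18 = 50.4.

Var(W) = 2540.16, μ_W = -44.2, σ_W = 50.4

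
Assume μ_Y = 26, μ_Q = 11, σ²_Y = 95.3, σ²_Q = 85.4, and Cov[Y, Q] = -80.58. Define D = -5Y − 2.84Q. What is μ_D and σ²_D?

μ_D = -161.24, σ²_D = 782.83024

μ_D = (-5)·μ_Y + (-2.84)·μ_Q = (-5)·26 + (-2.84)·11 = -161.24.
σ²_D = a²·σ²_Y + b²·σ²_Q + 2ab·Cov[Y, Q] with a = -5, b = -2.84.
= (-5)²·95.3 + (-2.84)²·85.4 + 2·(-5)·(-2.84)·(-80.58)
= 2382.5 + 688.80224 + (-2288.472) = 782.83024.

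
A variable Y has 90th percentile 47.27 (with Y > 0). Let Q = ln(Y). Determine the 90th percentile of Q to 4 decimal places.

90th percentile of Q = 3.8559

ln(Y) is increasing, so P_{90}(Q) = g(P_{90}(Y)) ≈ 3.8559.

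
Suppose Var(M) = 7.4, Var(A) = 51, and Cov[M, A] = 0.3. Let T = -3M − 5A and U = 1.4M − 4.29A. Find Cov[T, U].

By bilinearity, Cov[T, U] = ac·Var(M) + bd·Var(A) + (ad+bc)·Cov[M, A], with a=-3, b=-5, c=1.4, d=-4.29.
ac·Var(M) = (-3)·1.4·7.4 = -31.08
bd·Var(A) = (-5)·(-4.29)·51 = 1093.95
(ad+bc)·Cov[M, A] = (5.87)·0.3 = 1.761
Cov[T, U] = -31.08 + 1093.95 + 1.761 = 1064.631.

Cov[T, U] = 1064.631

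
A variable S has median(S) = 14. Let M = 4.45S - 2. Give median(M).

median(M) = 60.3

A linear map preserves order up to sign, so median(M) = a·median(S) + b = 4.45·14 + (-2) = 60.3.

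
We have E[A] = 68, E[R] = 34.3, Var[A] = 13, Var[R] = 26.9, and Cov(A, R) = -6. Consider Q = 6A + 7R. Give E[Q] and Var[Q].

E[Q] = 648.1, Var[Q] = 1282.1

E[Q] = 6·E[A] + 7·E[R] = 6·68 + 7·34.3 = 648.1.
Var[Q] = a²·Var[A] + b²·Var[R] + 2ab·Cov(A, R) with a = 6, b = 7.
= 6²·13 + 7²·26.9 + 2·6·7·(-6)
= 468 + 1318.1 + (-504) = 1282.1.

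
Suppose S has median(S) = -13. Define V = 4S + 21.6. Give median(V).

median(V) = -30.4

A linear map preserves order up to sign, so median(V) = a·median(S) + b = 4·(-13) + 21.6 = -30.4.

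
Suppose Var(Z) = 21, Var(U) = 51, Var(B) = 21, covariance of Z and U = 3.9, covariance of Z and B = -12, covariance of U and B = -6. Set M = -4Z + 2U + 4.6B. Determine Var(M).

Var(M) = 1253.16

Var(M) = a²·Var(Z) + b²·Var(U) + c²·Var(B) + 2ab·covariance of Z and U + 2ac·covariance of Z and B + 2bc·covariance of U and B, with a = -4, b = 2, c = 4.6.
= 336 + 204 + 444.36 + (-62.4) + 441.6 + (-110.4)
= 1253.16.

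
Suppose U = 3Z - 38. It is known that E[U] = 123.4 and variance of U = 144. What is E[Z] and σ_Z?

From U = 3Z - 38: E[U] = a·E[Z] + b, so E[Z] = (E[U] − b)/a = (123.4 − (-38))/3 = 53.8.
σ_U = √144 = 12.
σ_U = |a|·σ_Z, so σ_Z = 12/|3| = 4.

E[Z] = 53.8, σ_Z = 4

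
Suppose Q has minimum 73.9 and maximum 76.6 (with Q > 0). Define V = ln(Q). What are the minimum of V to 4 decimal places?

ln(Q) is increasing on this domain, so min(V) comes from min(Q) = 73.9: min(V) = ln(73.9) ≈ 4.3027.

min(V) = 4.3027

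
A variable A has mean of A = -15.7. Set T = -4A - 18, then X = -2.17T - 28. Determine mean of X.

mean of T = (-4)·(-15.7) + (-18) = 44.8.
mean of X = (-2.17)·44.8 + (-28) = -125.216.

mean of X = -125.216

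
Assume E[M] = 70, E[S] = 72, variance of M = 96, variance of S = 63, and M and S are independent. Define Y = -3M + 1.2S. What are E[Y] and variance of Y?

E[Y] = -123.6, variance of Y = 954.72

E[Y] = (-3)·E[M] + 1.2·E[S] = (-3)·70 + 1.2·72 = -123.6.
variance of Y = a²·variance of M + b²·variance of S + 2ab·covariance of M and S with a = -3, b = 1.2.
Independence gives covariance of M and S = 0.
= (-3)²·96 + 1.2²·63 + 2·(-3)·1.2·0
= 864 + 90.72 + 0 = 954.72.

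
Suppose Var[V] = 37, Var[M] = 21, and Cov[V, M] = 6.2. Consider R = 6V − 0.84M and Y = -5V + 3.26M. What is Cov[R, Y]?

By bilinearity, Cov[R, Y] = ac·Var[V] + bd·Var[M] + (ad+bc)·Cov[V, M], with a=6, b=-0.84, c=-5, d=3.26.
ac·Var[V] = 6·(-5)·37 = -1110
bd·Var[M] = (-0.84)·3.26·21 = -57.5064
(ad+bc)·Cov[V, M] = (23.76)·6.2 = 147.312
Cov[R, Y] = -1110 + (-57.5064) + 147.312 = -1020.1944.

Cov[R, Y] = -1020.1944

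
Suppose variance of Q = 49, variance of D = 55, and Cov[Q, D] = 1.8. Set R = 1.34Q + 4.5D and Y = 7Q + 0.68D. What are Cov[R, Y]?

By bilinearity, Cov[R, Y] = ac·variance of Q + bd·variance of D + (ad+bc)·Cov[Q, D], with a=1.34, b=4.5, c=7, d=0.68.
ac·variance of Q = 1.34·7·49 = 459.62
bd·variance of D = 4.5·0.68·55 = 168.3
(ad+bc)·Cov[Q, D] = (32.4112)·1.8 = 58.34016
Cov[R, Y] = 459.62 + 168.3 + 58.34016 = 686.26016.

Cov[R, Y] = 686.26016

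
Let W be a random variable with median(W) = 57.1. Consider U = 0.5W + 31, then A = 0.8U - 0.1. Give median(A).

median(A) = 47.54

median(U) = 0.5·57.1 + 31 = 59.55.
median(A) = 0.8·59.55 + (-0.1) = 47.54.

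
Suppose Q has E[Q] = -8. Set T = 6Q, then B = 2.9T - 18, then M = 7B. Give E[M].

E[M] = -1100.4

E[T] = 6·(-8) = -48.
E[B] = 2.9·(-48) + (-18) = -157.2.
E[M] = 7·(-157.2) = -1100.4.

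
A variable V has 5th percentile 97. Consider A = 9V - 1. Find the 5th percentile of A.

Since a = 9 > 0 the transformation is increasing, so the 5th percentile of A = a·(P_{5} of V) + b = 9·97 + (-1) = 872.

5th percentile of A = 872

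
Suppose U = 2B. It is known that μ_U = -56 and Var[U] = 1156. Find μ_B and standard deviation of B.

μ_B = -28, standard deviation of B = 17

From U = 2B: μ_U = a·μ_B + b, so μ_B = (μ_U − b)/a = (-56 − 0)/2 = -28.
standard deviation of U = √1156 = 34.
standard deviation of U = |a|·standard deviation of B, so standard deviation of B = 34/|2| = 17.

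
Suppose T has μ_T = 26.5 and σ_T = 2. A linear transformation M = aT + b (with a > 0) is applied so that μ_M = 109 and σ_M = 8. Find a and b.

a = 4, b = 3

σ_M = a·σ_T (a > 0), so a = 8/2 = 4.
μ_M = a·μ_T + b, so b = 109 − 4·26.5 = 3.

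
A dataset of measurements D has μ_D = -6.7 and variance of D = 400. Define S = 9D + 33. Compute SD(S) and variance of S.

SD(S) = 180, variance of S = 32400

S = 9D + 33 is linear with a = 9, b = 33.
SD(D) = √400 = 20.
SD(S) = |a|·SD(D) = |9|·20 = 180.
variance of S = a²·variance of D = 9²·400 = 32400 (the additive constant 33 does not affect variance).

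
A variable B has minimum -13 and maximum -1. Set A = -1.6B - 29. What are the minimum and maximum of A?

a = -1.6 < 0, so order reverses: min(A) = a·max(B)+b = (-1.6)·(-1) + (-29) = -27.4; max(A) = a·min(B)+b = (-1.6)·(-13) + (-29) = -8.2.

min(A) = -27.4, max(A) = -8.2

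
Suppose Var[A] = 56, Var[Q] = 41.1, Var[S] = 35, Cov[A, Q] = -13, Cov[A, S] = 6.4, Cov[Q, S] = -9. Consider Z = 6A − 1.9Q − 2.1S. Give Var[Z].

Var[Z] = 2382.021

Var[Z] = a²·Var[A] + b²·Var[Q] + c²·Var[S] + 2ab·Cov[A, Q] + 2ac·Cov[A, S] + 2bc·Cov[Q, S], with a = 6, b = -1.9, c = -2.1.
= 2016 + 148.371 + 154.35 + 296.4 + (-161.28) + (-71.82)
= 2382.021.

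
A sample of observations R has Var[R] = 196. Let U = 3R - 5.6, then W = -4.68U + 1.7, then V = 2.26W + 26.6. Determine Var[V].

Var[U] = 3²·196 = 1764.
Var[W] = (-4.68)²·1764 = 38635.8336.
Var[V] = 2.26²·38635.8336 = 197336.38369536.

Var[V] = 197336.38369536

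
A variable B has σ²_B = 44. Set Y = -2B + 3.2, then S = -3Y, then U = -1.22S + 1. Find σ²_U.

σ²_U = 2357.6256

σ²_Y = (-2)²·44 = 176.
σ²_S = (-3)²·176 = 1584.
σ²_U = (-1.22)²·1584 = 2357.6256.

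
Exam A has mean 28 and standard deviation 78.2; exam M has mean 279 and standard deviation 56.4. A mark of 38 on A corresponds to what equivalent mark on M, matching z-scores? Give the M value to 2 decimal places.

M = 286.21

z = (38 − 28)/78.2 ≈ 0.1279.
M = 279 + z·56.4 = 279 + (38 − 28)·56.4/78.2 ≈ 286.21.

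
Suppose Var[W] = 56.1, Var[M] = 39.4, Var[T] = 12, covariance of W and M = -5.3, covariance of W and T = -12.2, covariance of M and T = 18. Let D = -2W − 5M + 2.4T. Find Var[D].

Var[D] = a²·Var[W] + b²·Var[M] + c²·Var[T] + 2ab·covariance of W and M + 2ac·covariance of W and T + 2bc·covariance of M and T, with a = -2, b = -5, c = 2.4.
= 224.4 + 985 + 69.12 + (-106) + 117.12 + (-432)
= 857.64.

Var[D] = 857.64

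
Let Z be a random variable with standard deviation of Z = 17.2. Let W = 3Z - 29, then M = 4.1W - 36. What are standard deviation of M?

standard deviation of M = 211.56

standard deviation of W = |3|·17.2 = 51.6.
standard deviation of M = |4.1|·51.6 = 211.56.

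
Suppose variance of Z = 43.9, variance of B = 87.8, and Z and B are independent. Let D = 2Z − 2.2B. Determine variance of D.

variance of D = 600.552

variance of D = a²·variance of Z + b²·variance of B + 2ab·Cov(Z, B) with a = 2, b = -2.2.
Independence gives Cov(Z, B) = 0.
= 2²·43.9 + (-2.2)²·87.8 + 2·2·(-2.2)·0
= 175.6 + 424.952 + 0 = 600.552.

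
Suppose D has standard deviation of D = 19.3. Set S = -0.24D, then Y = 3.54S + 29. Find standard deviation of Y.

standard deviation of Y = 16.39728

standard deviation of S = |-0.24|·19.3 = 4.632.
standard deviation of Y = |3.54|·4.632 = 16.39728.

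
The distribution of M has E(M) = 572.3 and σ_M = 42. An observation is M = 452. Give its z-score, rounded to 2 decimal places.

z = (M − E(M)) / σ_M = (452 − 572.3) / 42 ≈ -2.86.

z = -2.86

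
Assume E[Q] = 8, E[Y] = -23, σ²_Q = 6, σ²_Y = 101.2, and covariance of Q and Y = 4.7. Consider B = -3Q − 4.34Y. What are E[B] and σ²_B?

E[B] = (-3)·E[Q] + (-4.34)·E[Y] = (-3)·8 + (-4.34)·(-23) = 75.82.
σ²_B = a²·σ²_Q + b²·σ²_Y + 2ab·covariance of Q and Y with a = -3, b = -4.34.
= (-3)²·6 + (-4.34)²·101.2 + 2·(-3)·(-4.34)·4.7
= 54 + 1906.16272 + 122.388 = 2082.55072.

E[B] = 75.82, σ²_B = 2082.55072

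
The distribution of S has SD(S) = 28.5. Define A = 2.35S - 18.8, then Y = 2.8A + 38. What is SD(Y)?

SD(A) = |2.35|·28.5 = 66.975.
SD(Y) = |2.8|·66.975 = 187.53.

SD(Y) = 187.53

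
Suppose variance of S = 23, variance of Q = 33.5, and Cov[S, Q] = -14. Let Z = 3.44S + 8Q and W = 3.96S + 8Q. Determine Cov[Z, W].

Cov[Z, W] = 1628.5152

By bilinearity, Cov[Z, W] = ac·variance of S + bd·variance of Q + (ad+bc)·Cov[S, Q], with a=3.44, b=8, c=3.96, d=8.
ac·variance of S = 3.44·3.96·23 = 313.3152
bd·variance of Q = 8·8·33.5 = 2144
(ad+bc)·Cov[S, Q] = (59.2)·(-14) = -828.8
Cov[Z, W] = 313.3152 + 2144 + (-828.8) = 1628.5152.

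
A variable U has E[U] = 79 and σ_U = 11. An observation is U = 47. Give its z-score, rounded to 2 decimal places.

z = (U − E[U]) / σ_U = (47 − 79) / 11 ≈ -2.91.

z = -2.91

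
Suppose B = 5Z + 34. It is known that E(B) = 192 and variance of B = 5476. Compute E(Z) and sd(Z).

E(Z) = 31.6, sd(Z) = 14.8

From B = 5Z + 34: E(B) = a·E(Z) + b, so E(Z) = (E(B) − b)/a = (192 − 34)/5 = 31.6.
sd(B) = √5476 = 74.
sd(B) = |a|·sd(Z), so sd(Z) = 74/|5| = 14.8.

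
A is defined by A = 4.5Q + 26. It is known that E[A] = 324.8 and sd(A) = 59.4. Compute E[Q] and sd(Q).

E[Q] = 66.4, sd(Q) = 13.2

From A = 4.5Q + 26: E[A] = a·E[Q] + b, so E[Q] = (E[A] − b)/a = (324.8 − 26)/4.5 = 66.4.
sd(A) = |a|·sd(Q), so sd(Q) = 59.4/|4.5| = 13.2.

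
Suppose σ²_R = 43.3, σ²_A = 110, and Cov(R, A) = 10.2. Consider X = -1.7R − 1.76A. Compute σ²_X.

σ²_X = a²·σ²_R + b²·σ²_A + 2ab·Cov(R, A) with a = -1.7, b = -1.76.
= (-1.7)²·43.3 + (-1.76)²·110 + 2·(-1.7)·(-1.76)·10.2
= 125.137 + 340.736 + 61.0368 = 526.9098.

σ²_X = 526.9098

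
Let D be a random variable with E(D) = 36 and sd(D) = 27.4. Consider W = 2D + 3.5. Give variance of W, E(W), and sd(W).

variance of W = 3003.04, E(W) = 75.5, sd(W) = 54.8

W = 2D + 3.5 is linear with a = 2, b = 3.5.
variance of D = 27.4² = 750.76.
variance of W = a²·variance of D = 2²·750.76 = 3003.04 (the additive constant 3.5 does not affect variance).
E(W) = a·E(D) + b = 2·36 + 3.5 = 75.5.
sd(W) = |a|·sd(D) = |2|·27.4 = 54.8.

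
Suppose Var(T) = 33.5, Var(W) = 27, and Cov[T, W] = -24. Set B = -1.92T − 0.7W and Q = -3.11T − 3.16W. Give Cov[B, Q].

Cov[B, Q] = 61.8984

By bilinearity, Cov[B, Q] = ac·Var(T) + bd·Var(W) + (ad+bc)·Cov[T, W], with a=-1.92, b=-0.7, c=-3.11, d=-3.16.
ac·Var(T) = (-1.92)·(-3.11)·33.5 = 200.0352
bd·Var(W) = (-0.7)·(-3.16)·27 = 59.724
(ad+bc)·Cov[T, W] = (8.2442)·(-24) = -197.8608
Cov[B, Q] = 200.0352 + 59.724 + (-197.8608) = 61.8984.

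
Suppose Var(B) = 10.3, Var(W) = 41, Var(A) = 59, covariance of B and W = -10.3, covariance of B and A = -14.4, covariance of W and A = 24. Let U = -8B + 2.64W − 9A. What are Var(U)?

Var(U) = 2944.9456

Var(U) = a²·Var(B) + b²·Var(W) + c²·Var(A) + 2ab·covariance of B and W + 2ac·covariance of B and A + 2bc·covariance of W and A, with a = -8, b = 2.64, c = -9.
= 659.2 + 285.7536 + 4779 + 435.072 + (-2073.6) + (-1140.48)
= 2944.9456.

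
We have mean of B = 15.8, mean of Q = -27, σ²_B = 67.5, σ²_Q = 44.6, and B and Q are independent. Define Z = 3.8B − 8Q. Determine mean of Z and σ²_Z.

mean of Z = 3.8·mean of B + (-8)·mean of Q = 3.8·15.8 + (-8)·(-27) = 276.04.
σ²_Z = a²·σ²_B + b²·σ²_Q + 2ab·Cov[B, Q] with a = 3.8, b = -8.
Independence gives Cov[B, Q] = 0.
= 3.8²·67.5 + (-8)²·44.6 + 2·3.8·(-8)·0
= 974.7 + 2854.4 + 0 = 3829.1.

mean of Z = 276.04, σ²_Z = 3829.1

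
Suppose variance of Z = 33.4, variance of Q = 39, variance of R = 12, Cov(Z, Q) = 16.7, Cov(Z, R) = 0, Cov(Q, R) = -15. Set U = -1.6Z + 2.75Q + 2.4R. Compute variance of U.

variance of U = 104.6015

variance of U = a²·variance of Z + b²·variance of Q + c²·variance of R + 2ab·Cov(Z, Q) + 2ac·Cov(Z, R) + 2bc·Cov(Q, R), with a = -1.6, b = 2.75, c = 2.4.
= 85.504 + 294.9375 + 69.12 + (-146.96) + 0 + (-198)
= 104.6015.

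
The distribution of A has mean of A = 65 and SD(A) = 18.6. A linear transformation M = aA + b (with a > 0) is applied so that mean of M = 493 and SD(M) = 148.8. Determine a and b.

SD(M) = a·SD(A) (a > 0), so a = 148.8/18.6 = 8.
mean of M = a·mean of A + b, so b = 493 − 8·65 = -27.

a = 8, b = -27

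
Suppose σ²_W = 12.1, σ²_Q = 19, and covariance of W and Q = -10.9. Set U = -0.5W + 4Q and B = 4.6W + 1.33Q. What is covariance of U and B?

By bilinearity, covariance of U and B = ac·σ²_W + bd·σ²_Q + (ad+bc)·covariance of W and Q, with a=-0.5, b=4, c=4.6, d=1.33.
ac·σ²_W = (-0.5)·4.6·12.1 = -27.83
bd·σ²_Q = 4·1.33·19 = 101.08
(ad+bc)·covariance of W and Q = (17.735)·(-10.9) = -193.3115
covariance of U and B = -27.83 + 101.08 + (-193.3115) = -120.0615.

covariance of U and B = -120.0615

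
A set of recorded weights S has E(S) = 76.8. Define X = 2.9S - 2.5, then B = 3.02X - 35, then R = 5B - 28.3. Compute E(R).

E(X) = 2.9·76.8 + (-2.5) = 220.22.
E(B) = 3.02·220.22 + (-35) = 630.0644.
E(R) = 5·630.0644 + (-28.3) = 3122.022.

E(R) = 3122.022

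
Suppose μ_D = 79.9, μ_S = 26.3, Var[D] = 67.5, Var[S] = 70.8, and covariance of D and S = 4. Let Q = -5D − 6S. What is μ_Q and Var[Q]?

μ_Q = -557.3, Var[Q] = 4476.3

μ_Q = (-5)·μ_D + (-6)·μ_S = (-5)·79.9 + (-6)·26.3 = -557.3.
Var[Q] = a²·Var[D] + b²·Var[S] + 2ab·covariance of D and S with a = -5, b = -6.
= (-5)²·67.5 + (-6)²·70.8 + 2·(-5)·(-6)·4
= 1687.5 + 2548.8 + 240 = 4476.3.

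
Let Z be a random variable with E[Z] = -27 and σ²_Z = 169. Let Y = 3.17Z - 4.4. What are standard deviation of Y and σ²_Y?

Y = 3.17Z - 4.4 is linear with a = 3.17, b = -4.4.
standard deviation of Z = √169 = 13.
standard deviation of Y = |a|·standard deviation of Z = |3.17|·13 = 41.21.
σ²_Y = a²·σ²_Z = 3.17²·169 = 1698.2641 (the additive constant -4.4 does not affect variance).

standard deviation of Y = 41.21, σ²_Y = 1698.2641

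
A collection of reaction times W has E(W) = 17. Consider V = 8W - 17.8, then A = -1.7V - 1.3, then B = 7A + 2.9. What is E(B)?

E(V) = 8·17 + (-17.8) = 118.2.
E(A) = (-1.7)·118.2 + (-1.3) = -202.24.
E(B) = 7·(-202.24) + 2.9 = -1412.78.

E(B) = -1412.78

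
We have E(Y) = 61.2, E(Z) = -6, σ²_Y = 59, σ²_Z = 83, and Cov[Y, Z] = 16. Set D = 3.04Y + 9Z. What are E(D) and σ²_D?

E(D) = 132.048, σ²_D = 8143.7744

E(D) = 3.04·E(Y) + 9·E(Z) = 3.04·61.2 + 9·(-6) = 132.048.
σ²_D = a²·σ²_Y + b²·σ²_Z + 2ab·Cov[Y, Z] with a = 3.04, b = 9.
= 3.04²·59 + 9²·83 + 2·3.04·9·16
= 545.2544 + 6723 + 875.52 = 8143.7744.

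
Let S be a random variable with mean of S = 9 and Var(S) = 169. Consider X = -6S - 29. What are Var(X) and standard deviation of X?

Var(X) = 6084, standard deviation of X = 78

X = -6S - 29 is linear with a = -6, b = -29.
Var(X) = a²·Var(S) = (-6)²·169 = 6084 (the additive constant -29 does not affect variance).
standard deviation of S = √169 = 13.
standard deviation of X = |a|·standard deviation of S = |-6|·13 = 78.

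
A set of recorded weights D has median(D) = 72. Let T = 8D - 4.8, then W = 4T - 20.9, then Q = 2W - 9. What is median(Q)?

median(Q) = 4518.8

median(T) = 8·72 + (-4.8) = 571.2.
median(W) = 4·571.2 + (-20.9) = 2263.9.
median(Q) = 2·2263.9 + (-9) = 4518.8.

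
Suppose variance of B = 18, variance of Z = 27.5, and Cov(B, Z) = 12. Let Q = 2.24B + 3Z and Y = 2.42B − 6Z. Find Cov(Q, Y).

Cov(Q, Y) = -471.5856

By bilinearity, Cov(Q, Y) = ac·variance of B + bd·variance of Z + (ad+bc)·Cov(B, Z), with a=2.24, b=3, c=2.42, d=-6.
ac·variance of B = 2.24·2.42·18 = 97.5744
bd·variance of Z = 3·(-6)·27.5 = -495
(ad+bc)·Cov(B, Z) = (-6.18)·12 = -74.16
Cov(Q, Y) = 97.5744 + (-495) + (-74.16) = -471.5856.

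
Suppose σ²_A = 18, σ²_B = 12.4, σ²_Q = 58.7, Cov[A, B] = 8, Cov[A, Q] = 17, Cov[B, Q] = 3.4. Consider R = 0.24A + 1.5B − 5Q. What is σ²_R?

σ²_R = 1410.3968

σ²_R = a²·σ²_A + b²·σ²_B + c²·σ²_Q + 2ab·Cov[A, B] + 2ac·Cov[A, Q] + 2bc·Cov[B, Q], with a = 0.24, b = 1.5, c = -5.
= 1.0368 + 27.9 + 1467.5 + 5.76 + (-40.8) + (-51)
= 1410.3968.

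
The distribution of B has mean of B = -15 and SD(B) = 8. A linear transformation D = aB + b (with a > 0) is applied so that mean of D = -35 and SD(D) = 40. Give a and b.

SD(D) = a·SD(B) (a > 0), so a = 40/8 = 5.
mean of D = a·mean of B + b, so b = -35 − 5·(-15) = 40.

a = 5, b = 40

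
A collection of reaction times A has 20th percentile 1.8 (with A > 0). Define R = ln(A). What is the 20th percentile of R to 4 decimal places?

20th percentile of R = 0.5878

ln(A) is increasing, so P_{20}(R) = g(P_{20}(A)) ≈ 0.5878.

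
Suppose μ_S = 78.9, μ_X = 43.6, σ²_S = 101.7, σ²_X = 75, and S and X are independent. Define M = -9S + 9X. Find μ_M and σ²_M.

μ_M = (-9)·μ_S + 9·μ_X = (-9)·78.9 + 9·43.6 = -317.7.
σ²_M = a²·σ²_S + b²·σ²_X + 2ab·Cov(S, X) with a = -9, b = 9.
Independence gives Cov(S, X) = 0.
= (-9)²·101.7 + 9²·75 + 2·(-9)·9·0
= 8237.7 + 6075 + 0 = 14312.7.

μ_M = -317.7, σ²_M = 14312.7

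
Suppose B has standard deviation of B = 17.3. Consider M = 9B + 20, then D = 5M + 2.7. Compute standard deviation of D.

standard deviation of D = 778.5

standard deviation of M = |9|·17.3 = 155.7.
standard deviation of D = |5|·155.7 = 778.5.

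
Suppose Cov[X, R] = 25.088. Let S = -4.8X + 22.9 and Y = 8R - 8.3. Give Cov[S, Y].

Cov[S, Y] = -963.3792

Cov[S, Y] = a·c·Cov[X, R] = (-4.8)·8·25.088 = -963.3792. Additive constants drop out.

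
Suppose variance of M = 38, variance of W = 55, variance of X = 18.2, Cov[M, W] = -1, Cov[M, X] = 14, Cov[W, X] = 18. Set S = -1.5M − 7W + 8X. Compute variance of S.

variance of S = 1572.3

variance of S = a²·variance of M + b²·variance of W + c²·variance of X + 2ab·Cov[M, W] + 2ac·Cov[M, X] + 2bc·Cov[W, X], with a = -1.5, b = -7, c = 8.
= 85.5 + 2695 + 1164.8 + (-21) + (-336) + (-2016)
= 1572.3.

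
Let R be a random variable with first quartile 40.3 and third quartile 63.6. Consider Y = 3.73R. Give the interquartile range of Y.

IQR(Y) = 86.909

IQR of R = Q3 − Q1 = 63.6 − 40.3 = 23.3.
Under Y = aR + b, IQR(Y) = |a|·IQR(R) = |3.73|·23.3 = 86.909 (shifts cancel; spread scales by |a|).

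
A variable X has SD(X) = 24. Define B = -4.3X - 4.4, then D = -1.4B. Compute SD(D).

SD(B) = |-4.3|·24 = 103.2.
SD(D) = |-1.4|·103.2 = 144.48.

SD(D) = 144.48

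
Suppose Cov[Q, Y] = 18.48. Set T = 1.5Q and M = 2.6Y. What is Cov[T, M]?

Cov[T, M] = a·c·Cov[Q, Y] = 1.5·2.6·18.48 = 72.072. Additive constants drop out.

Cov[T, M] = 72.072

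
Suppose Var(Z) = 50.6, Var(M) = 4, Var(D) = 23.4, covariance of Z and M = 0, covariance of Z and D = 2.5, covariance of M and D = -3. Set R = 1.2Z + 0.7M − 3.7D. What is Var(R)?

Var(R) = 388.51

Var(R) = a²·Var(Z) + b²·Var(M) + c²·Var(D) + 2ab·covariance of Z and M + 2ac·covariance of Z and D + 2bc·covariance of M and D, with a = 1.2, b = 0.7, c = -3.7.
= 72.864 + 1.96 + 320.346 + 0 + (-22.2) + 15.54
= 388.51.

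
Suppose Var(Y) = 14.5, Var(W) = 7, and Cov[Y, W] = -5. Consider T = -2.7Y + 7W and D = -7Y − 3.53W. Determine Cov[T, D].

Cov[T, D] = 298.425

By bilinearity, Cov[T, D] = ac·Var(Y) + bd·Var(W) + (ad+bc)·Cov[Y, W], with a=-2.7, b=7, c=-7, d=-3.53.
ac·Var(Y) = (-2.7)·(-7)·14.5 = 274.05
bd·Var(W) = 7·(-3.53)·7 = -172.97
(ad+bc)·Cov[Y, W] = (-39.469)·(-5) = 197.345
Cov[T, D] = 274.05 + (-172.97) + 197.345 = 298.425.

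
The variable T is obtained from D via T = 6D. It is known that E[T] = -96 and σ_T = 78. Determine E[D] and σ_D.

From T = 6D: E[T] = a·E[D] + b, so E[D] = (E[T] − b)/a = (-96 − 0)/6 = -16.
σ_T = |a|·σ_D, so σ_D = 78/|6| = 13.

E[D] = -16, σ_D = 13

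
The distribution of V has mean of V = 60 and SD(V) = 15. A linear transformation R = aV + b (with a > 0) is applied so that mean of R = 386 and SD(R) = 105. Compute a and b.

SD(R) = a·SD(V) (a > 0), so a = 105/15 = 7.
mean of R = a·mean of V + b, so b = 386 − 7·60 = -34.

a = 7, b = -34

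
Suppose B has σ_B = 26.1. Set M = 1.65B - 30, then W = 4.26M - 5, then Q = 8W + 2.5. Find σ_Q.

σ_M = |1.65|·26.1 = 43.065.
σ_W = |4.26|·43.065 = 183.4569.
σ_Q = |8|·183.4569 = 1467.6552.

σ_Q = 1467.6552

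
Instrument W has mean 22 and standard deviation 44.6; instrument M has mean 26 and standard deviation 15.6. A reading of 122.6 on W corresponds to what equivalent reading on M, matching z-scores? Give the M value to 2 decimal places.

M = 61.19

z = (122.6 − 22)/44.6 ≈ 2.2556.
M = 26 + z·15.6 = 26 + (122.6 − 22)·15.6/44.6 ≈ 61.19.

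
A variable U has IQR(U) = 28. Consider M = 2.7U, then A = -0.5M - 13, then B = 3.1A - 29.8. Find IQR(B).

IQR(M) = |2.7|·28 = 75.6.
IQR(A) = |-0.5|·75.6 = 37.8.
IQR(B) = |3.1|·37.8 = 117.18.

IQR(B) = 117.18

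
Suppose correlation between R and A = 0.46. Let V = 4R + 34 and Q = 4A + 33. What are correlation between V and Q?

correlation between V and Q = 0.46

Linear rescalings preserve correlation up to sign; here the slopes 4 and 4 have the same sign, so correlation between V and Q = correlation between R and A = 0.46.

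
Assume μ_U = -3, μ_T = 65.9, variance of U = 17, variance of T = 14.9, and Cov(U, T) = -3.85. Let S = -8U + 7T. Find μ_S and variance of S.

μ_S = 485.3, variance of S = 2249.3

μ_S = (-8)·μ_U + 7·μ_T = (-8)·(-3) + 7·65.9 = 485.3.
variance of S = a²·variance of U + b²·variance of T + 2ab·Cov(U, T) with a = -8, b = 7.
= (-8)²·17 + 7²·14.9 + 2·(-8)·7·(-3.85)
= 1088 + 730.1 + 431.2 = 2249.3.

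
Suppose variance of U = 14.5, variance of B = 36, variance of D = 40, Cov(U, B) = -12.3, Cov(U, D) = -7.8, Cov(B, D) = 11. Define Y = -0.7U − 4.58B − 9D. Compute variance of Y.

variance of Y = a²·variance of U + b²·variance of B + c²·variance of D + 2ab·Cov(U, B) + 2ac·Cov(U, D) + 2bc·Cov(B, D), with a = -0.7, b = -4.58, c = -9.
= 7.105 + 755.1504 + 3240 + (-78.8676) + (-98.28) + 906.84
= 4731.9478.

variance of Y = 4731.9478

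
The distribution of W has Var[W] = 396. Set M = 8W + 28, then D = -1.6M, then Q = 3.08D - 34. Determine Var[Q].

Var[M] = 8²·396 = 25344.
Var[D] = (-1.6)²·25344 = 64880.64.
Var[Q] = 3.08²·64880.64 = 615483.703296.

Var[Q] = 615483.703296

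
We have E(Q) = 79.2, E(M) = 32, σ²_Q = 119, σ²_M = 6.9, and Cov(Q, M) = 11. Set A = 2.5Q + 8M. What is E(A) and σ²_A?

E(A) = 2.5·E(Q) + 8·E(M) = 2.5·79.2 + 8·32 = 454.
σ²_A = a²·σ²_Q + b²·σ²_M + 2ab·Cov(Q, M) with a = 2.5, b = 8.
= 2.5²·119 + 8²·6.9 + 2·2.5·8·11
= 743.75 + 441.6 + 440 = 1625.35.

E(A) = 454, σ²_A = 1625.35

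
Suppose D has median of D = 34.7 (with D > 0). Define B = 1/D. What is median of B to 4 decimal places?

1/D is monotone on this domain, so median of B = 1/(34.7) ≈ 0.0288.

median of B = 0.0288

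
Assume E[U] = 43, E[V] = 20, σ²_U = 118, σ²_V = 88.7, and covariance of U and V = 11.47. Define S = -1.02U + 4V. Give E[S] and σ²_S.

E[S] = (-1.02)·E[U] + 4·E[V] = (-1.02)·43 + 4·20 = 36.14.
σ²_S = a²·σ²_U + b²·σ²_V + 2ab·covariance of U and V with a = -1.02, b = 4.
= (-1.02)²·118 + 4²·88.7 + 2·(-1.02)·4·11.47
= 122.7672 + 1419.2 + (-93.5952) = 1448.372.

E[S] = 36.14, σ²_S = 1448.372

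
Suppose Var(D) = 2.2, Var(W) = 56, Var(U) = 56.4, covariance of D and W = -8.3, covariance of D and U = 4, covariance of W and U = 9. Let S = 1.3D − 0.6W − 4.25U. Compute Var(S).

Var(S) = 1057.251

Var(S) = a²·Var(D) + b²·Var(W) + c²·Var(U) + 2ab·covariance of D and W + 2ac·covariance of D and U + 2bc·covariance of W and U, with a = 1.3, b = -0.6, c = -4.25.
= 3.718 + 20.16 + 1018.725 + 12.948 + (-44.2) + 45.9
= 1057.251.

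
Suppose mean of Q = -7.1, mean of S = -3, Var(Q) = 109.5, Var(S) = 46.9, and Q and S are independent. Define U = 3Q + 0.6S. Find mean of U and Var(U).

mean of U = 3·mean of Q + 0.6·mean of S = 3·(-7.1) + 0.6·(-3) = -23.1.
Var(U) = a²·Var(Q) + b²·Var(S) + 2ab·covariance of Q and S with a = 3, b = 0.6.
Independence gives covariance of Q and S = 0.
= 3²·109.5 + 0.6²·46.9 + 2·3·0.6·0
= 985.5 + 16.884 + 0 = 1002.384.

mean of U = -23.1, Var(U) = 1002.384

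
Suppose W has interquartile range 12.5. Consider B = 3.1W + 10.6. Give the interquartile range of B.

IQR(B) = 38.75

Under B = aW + b, IQR(B) = |a|·IQR(W) = |3.1|·12.5 = 38.75 (shifts cancel; spread scales by |a|).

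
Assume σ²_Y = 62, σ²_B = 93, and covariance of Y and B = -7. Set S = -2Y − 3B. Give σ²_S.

σ²_S = 1001

σ²_S = a²·σ²_Y + b²·σ²_B + 2ab·covariance of Y and B with a = -2, b = -3.
= (-2)²·62 + (-3)²·93 + 2·(-2)·(-3)·(-7)
= 248 + 837 + (-84) = 1001.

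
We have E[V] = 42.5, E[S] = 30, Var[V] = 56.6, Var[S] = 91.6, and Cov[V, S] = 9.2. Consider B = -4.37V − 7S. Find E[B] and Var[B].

E[B] = -395.725, Var[B] = 6132.14054

E[B] = (-4.37)·E[V] + (-7)·E[S] = (-4.37)·42.5 + (-7)·30 = -395.725.
Var[B] = a²·Var[V] + b²·Var[S] + 2ab·Cov[V, S] with a = -4.37, b = -7.
= (-4.37)²·56.6 + (-7)²·91.6 + 2·(-4.37)·(-7)·9.2
= 1080.88454 + 4488.4 + 562.856 = 6132.14054.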